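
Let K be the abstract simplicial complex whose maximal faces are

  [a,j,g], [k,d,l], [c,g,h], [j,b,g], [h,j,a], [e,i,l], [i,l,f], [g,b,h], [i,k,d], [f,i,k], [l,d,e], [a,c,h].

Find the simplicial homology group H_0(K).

H_0 = Z^2.

Take the total order a < b < c < d < e < f < g < h < i < j < k < l on the vertex set. Then K (dimension 2) consists of the simplices:

  0-simplices (12): a, b, c, d, e, f, g, h, i, j, k, l
  1-simplices (24): ac, ag, ah, aj, bg, bh, bj, cg, ch, de, di, dk, dl, ei, el, fi, fk, fl, gh, gj, hj, ik, il, kl
  2-simplices (12): ach, agj, ahj, bgh, bgj, cgh, del, dik, dkl, eil, fik, fil

Hence C_0 ≅ Z^12, C_1 ≅ Z^24, C_2 ≅ Z^12.

The boundary map ∂_1: C_1 → C_0 maps an edge to its endpoints' difference, ∂[p,q] = q − p.
The 12×24 boundary matrix has rank 10 and Smith normal form diag(1,1,1,1,1,1,1,1,1,1).

The boundary map ∂_2: C_2 → C_1 acts by ∂[p,q,r] = [q,r] − [p,r] + [p,q]. For instance
  ∂ach = ch − ah + ac,
  ∂agj = gj − aj + ag.
This gives a 24×12 integer matrix of rank 12; reducing to Smith normal form yields diagonal entries (1,1,1,1,1,1,1,1,1,1,1,1).

From H_k ≅ ker(∂_k) / im(∂_{k+1}) we obtain:

  H_0: rank C_0 − rank ∂_1 = 12 − 10 = 2, and the invariant factors of ∂_1 are all 1, so H_0 ≅ Z^2.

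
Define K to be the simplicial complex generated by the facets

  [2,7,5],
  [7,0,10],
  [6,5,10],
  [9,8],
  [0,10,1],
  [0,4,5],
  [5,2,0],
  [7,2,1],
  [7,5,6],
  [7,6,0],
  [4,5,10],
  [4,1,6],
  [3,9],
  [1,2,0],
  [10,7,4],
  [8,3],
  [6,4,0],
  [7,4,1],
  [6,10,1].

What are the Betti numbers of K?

Order the vertices as 0 < 1 < 2 < 3 < 4 < 5 < 6 < 7 < 8 < 9 < 10. Listing each simplex with vertices in this order, K has dimension 2 with simplices:

  0-simplices (11): [0], [1], [2], [3], [4], [5], [6], [7], [8], [9], [10]
  1-simplices (27): (27 of them)
  2-simplices (16): [0,1,2], [0,1,10], [0,2,5], [0,4,5], [0,4,6], [0,6,7], [0,7,10], [1,2,7], [1,4,6], [1,4,7], [1,6,10], [2,5,7], [4,5,10], [4,7,10], [5,6,7], [5,6,10]

Hence C_0 ≅ Z^11, C_1 ≅ Z^27, C_2 ≅ Z^16.

∂_1: C_1 → C_0 maps an edge to its endpoints' difference, ∂[p,q] = q − p. For instance
  ∂[0,1] = [1] − [0].
The 11×27 boundary matrix has rank 9 and Smith normal form diag(1,1,1,1,1,1,1,1,1).

The boundary map ∂_2: C_2 → C_1 sends each 2-simplex [p,q,r] to [q,r] − [p,r] + [p,q]. For instance
  ∂[5,6,10] = [6,10] − [5,10] + [5,6],
  ∂[4,7,10] = [7,10] − [4,10] + [4,7].
The 27×16 boundary matrix has rank 15 and Smith normal form diag(1,1,1,1,1,1,1,1,1,1,1,1,1,1,1).

Reading off H_k = ker ∂_k / im ∂_{k+1}:

  H_0: rank C_0 − rank ∂_1 = 11 − 9 = 2, and the invariant factors of ∂_1 are all 1, so H_0 = Z^2.
  H_1: rank ker ∂_1 − rank ∂_2 = (27 − 9) − 15 = 3, and the invariant factors of ∂_2 are all 1, so H_1 = Z^3.
  H_2: rank ker ∂_2 − rank ∂_3 = (16 − 15) − 0 = 1, and there is no ∂_3, so H_2 = Z.

Hence the Betti numbers are b_0 = 2, b_1 = 3, b_2 = 1.

b_0 = 2, b_1 = 3, b_2 = 1.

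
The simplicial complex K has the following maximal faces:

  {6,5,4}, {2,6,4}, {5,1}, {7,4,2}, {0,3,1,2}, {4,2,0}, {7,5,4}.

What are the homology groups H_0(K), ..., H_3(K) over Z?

H_0 ≅ Z,  H_1 ≅ Z,  H_2 = 0,  H_3 = 0.

We work with the vertex ordering 0 < 1 < 2 < 3 < 4 < 5 < 6 < 7. The simplices of K, each written with vertices in increasing order, are:

  0-simplices (8): [0], [1], [2], [3], [4], [5], [6], [7]
  1-simplices (16): [0,1], [0,2], [0,3], [0,4], [1,2], [1,3], [1,5], [2,3], [2,4], [2,6], [2,7], [4,5], [4,6], [4,7], [5,6], [5,7]
  2-simplices (9): [0,1,2], [0,1,3], [0,2,3], [0,2,4], [1,2,3], [2,4,6], [2,4,7], [4,5,6], [4,5,7]
  3-simplices (1): [0,1,2,3]

Hence C_0 ≅ Z^8, C_1 ≅ Z^16, C_2 ≅ Z^9, C_3 ≅ Z^1.

The boundary map ∂_1: C_1 → C_0 sends each edge [p,q] (with p < q) to q − p. For instance
  ∂[2,3] = [3] − [2].
As a 8×16 matrix over Z this has rank 7, with invariant factors (1,1,1,1,1,1,1).

Boundary ∂_2: C_2 → C_1 maps a triangle to the signed sum of its edges. For instance
  ∂[0,2,3] = [2,3] − [0,3] + [0,2],
  ∂[0,1,3] = [1,3] − [0,3] + [0,1].
As a 16×9 matrix over Z this has rank 8, with invariant factors (1,1,1,1,1,1,1,1).

The boundary map ∂_3: C_3 → C_2 sends each 3-simplex σ to the alternating sum Σ_i (−1)^i (σ with its i-th vertex removed). For instance
  ∂[0,1,2,3] = [1,2,3] − [0,2,3] + [0,1,3] − [0,1,2].
This gives a 9×1 integer matrix of rank 1; reducing to Smith normal form yields diagonal entries (1).

Reading off H_k = ker ∂_k / im ∂_{k+1}:

  H_0: rank C_0 − rank ∂_1 = 8 − 7 = 1, and the invariant factors of ∂_1 are all 1, so H_0 = Z.
  H_1: rank ker ∂_1 − rank ∂_2 = (16 − 7) − 8 = 1, and the invariant factors of ∂_2 are all 1, so H_1 = Z.
  H_2: rank ker ∂_2 − rank ∂_3 = (9 − 8) − 1 = 0, and the invariant factors of ∂_3 are all 1, so H_2 = 0.
  H_3: rank ker ∂_3 − rank ∂_4 = (1 − 1) − 0 = 0, and there is no ∂_4, so H_3 = 0.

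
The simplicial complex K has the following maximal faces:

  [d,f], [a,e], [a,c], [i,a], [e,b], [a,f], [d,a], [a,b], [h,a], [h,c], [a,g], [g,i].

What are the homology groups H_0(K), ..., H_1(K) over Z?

H_0 = Z,  H_1 = Z^4.

Order the vertices as a < b < c < d < e < f < g < h < i. Listing each simplex with vertices in this order, K has dimension 1 with simplices:

  0-simplices (9): a, b, c, d, e, f, g, h, i
  1-simplices (12): ab, ac, ad, ae, af, ag, ah, ai, be, ch, df, gi

Hence C_0 ≅ Z^9, C_1 ≅ Z^12.

∂_1: C_1 → C_0 sends each edge [p,q] (with p < q) to q − p.
The 9×12 boundary matrix has rank 8 and Smith normal form diag(1,1,1,1,1,1,1,1).

Now H_k = ker ∂_k / im ∂_{k+1}, so:

  H_0: rank C_0 − rank ∂_1 = 9 − 8 = 1, and the invariant factors of ∂_1 are all 1, so H_0 ≅ Z.
  H_1: rank ker ∂_1 − rank ∂_2 = (12 − 8) − 0 = 4, and there is no ∂_2, so H_1 ≅ Z^4.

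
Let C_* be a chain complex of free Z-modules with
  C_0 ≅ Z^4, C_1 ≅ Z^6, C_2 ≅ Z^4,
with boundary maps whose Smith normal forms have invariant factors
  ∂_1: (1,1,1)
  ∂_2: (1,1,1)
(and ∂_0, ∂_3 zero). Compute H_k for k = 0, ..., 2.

H_0 ≅ Z,  H_1 = 0,  H_2 ≅ Z.

H_0: b_0 = 4 − 0 − 3 = 1; torsion from ∂_1 factors > 1: none. So H_0 ≅ Z.
H_1: b_1 = 6 − 3 − 3 = 0; torsion from ∂_2 factors > 1: none. So H_1 ≅ 0.
H_2: b_2 = 4 − 3 − 0 = 1; torsion from ∂_3 factors > 1: none. So H_2 ≅ Z.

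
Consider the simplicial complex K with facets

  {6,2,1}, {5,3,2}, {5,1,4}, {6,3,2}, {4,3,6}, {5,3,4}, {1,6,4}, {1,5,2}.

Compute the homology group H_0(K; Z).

H_0 = Z.

Fix the vertex order 1 < 2 < 3 < 4 < 5 < 6 and write every simplex with vertices in increasing order. Then dim K = 2 and the simplices of K are:

  0-simplices (6): [1], [2], [3], [4], [5], [6]
  1-simplices (12): [1,2], [1,4], [1,5], [1,6], [2,3], [2,5], [2,6], [3,4], [3,5], [3,6], [4,5], [4,6]
  2-simplices (8): [1,2,5], [1,2,6], [1,4,5], [1,4,6], [2,3,5], [2,3,6], [3,4,5], [3,4,6]

giving chain groups C_0 ≅ Z^6, C_1 ≅ Z^12, C_2 ≅ Z^8.

∂_1: C_1 → C_0 maps an edge to its endpoints' difference, ∂[p,q] = q − p.
This gives a 6×12 integer matrix of rank 5; reducing to Smith normal form yields diagonal entries (1,1,1,1,1).

Boundary ∂_2: C_2 → C_1 acts by ∂[p,q,r] = [q,r] − [p,r] + [p,q]. For instance
  ∂[1,4,5] = [4,5] − [1,5] + [1,4],
  ∂[1,4,6] = [4,6] − [1,6] + [1,4].
The 12×8 boundary matrix has rank 7 and Smith normal form diag(1,1,1,1,1,1,1).

Reading off H_k = ker ∂_k / im ∂_{k+1}:

  H_0: rank C_0 − rank ∂_1 = 6 − 5 = 1, and the invariant factors of ∂_1 are all 1, so H_0 = Z.

(K is a triangulation of the 2-sphere S^2.)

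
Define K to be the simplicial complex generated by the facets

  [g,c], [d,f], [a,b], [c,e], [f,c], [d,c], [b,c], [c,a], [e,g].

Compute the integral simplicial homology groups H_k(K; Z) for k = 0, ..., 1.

Take the total order a < b < c < d < e < f < g on the vertex set. Then K (dimension 1) consists of the simplices:

  0-simplices (7): a, b, c, d, e, f, g
  1-simplices (9): ab, ac, bc, cd, ce, cf, cg, df, eg

Hence C_0 ≅ Z^7, C_1 ≅ Z^9.

The boundary map ∂_1: C_1 → C_0 maps an edge to its endpoints' difference, ∂[p,q] = q − p.
This gives a 7×9 integer matrix of rank 6; reducing to Smith normal form yields diagonal entries (1,1,1,1,1,1).

From H_k ≅ ker(∂_k) / im(∂_{k+1}) we obtain:

  H_0: rank C_0 − rank ∂_1 = 7 − 6 = 1, and the invariant factors of ∂_1 are all 1, so H_0 = Z.
  H_1: rank ker ∂_1 − rank ∂_2 = (9 − 6) − 0 = 3, and there is no ∂_2, so H_1 = Z^3.

As a check, the Euler characteristic is 7 − 9 = -2, which agrees with 1 − 3 = -2.

H_0 = Z,  H_1 = Z^3.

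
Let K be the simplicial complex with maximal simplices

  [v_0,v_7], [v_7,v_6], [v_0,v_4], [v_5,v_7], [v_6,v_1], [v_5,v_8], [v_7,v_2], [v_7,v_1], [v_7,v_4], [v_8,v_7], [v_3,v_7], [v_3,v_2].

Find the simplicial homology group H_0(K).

Fix the vertex order v_0 < v_1 < v_2 < v_3 < v_4 < v_5 < v_6 < v_7 < v_8 and write every simplex with vertices in increasing order. Then dim K = 1 and the simplices of K are:

  0-simplices (9): [v_0], [v_1], [v_2], [v_3], [v_4], [v_5], [v_6], [v_7], [v_8]
  1-simplices (12): [v_0,v_4], [v_0,v_7], [v_1,v_6], [v_1,v_7], [v_2,v_3], [v_2,v_7], [v_3,v_7], [v_4,v_7], [v_5,v_7], [v_5,v_8], [v_6,v_7], [v_7,v_8]

giving chain groups C_0 ≅ Z^9, C_1 ≅ Z^12.

∂_1: C_1 → C_0 is given by ∂[p,q] = [q] − [p].
The resulting 9×12 matrix has rank 8, and its Smith normal form has invariant factors (1,1,1,1,1,1,1,1).

Computing H_k = (kernel of ∂_k) / (image of ∂_{k+1}):

  H_0: rank C_0 − rank ∂_1 = 9 − 8 = 1, and the invariant factors of ∂_1 are all 1, so H_0 = Z.

(K is a triangulation of a wedge of 4 circles.)

H_0 ≅ Z.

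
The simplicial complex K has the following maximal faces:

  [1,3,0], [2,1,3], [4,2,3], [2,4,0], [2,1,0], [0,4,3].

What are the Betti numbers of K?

b_0 = 1, b_1 = 0, b_2 = 1.

Order the vertices as 0 < 1 < 2 < 3 < 4. Listing each simplex with vertices in this order, K has dimension 2 with simplices:

  0-simplices (5): [0], [1], [2], [3], [4]
  1-simplices (9): [0,1], [0,2], [0,3], [0,4], [1,2], [1,3], [2,3], [2,4], [3,4]
  2-simplices (6): [0,1,2], [0,1,3], [0,2,4], [0,3,4], [1,2,3], [2,3,4]

so the chain groups are C_0 ≅ Z^5, C_1 ≅ Z^9, C_2 ≅ Z^6.

∂_1: C_1 → C_0 is given by ∂[p,q] = [q] − [p]. For instance
  ∂[0,1] = [1] − [0].
The resulting 5×9 matrix has rank 4, and its Smith normal form has invariant factors (1,1,1,1).

∂_2: C_2 → C_1 acts by ∂[p,q,r] = [q,r] − [p,r] + [p,q]. For instance
  ∂[0,2,4] = [2,4] − [0,4] + [0,2],
  ∂[1,2,3] = [2,3] − [1,3] + [1,2].
This gives a 9×6 integer matrix of rank 5; reducing to Smith normal form yields diagonal entries (1,1,1,1,1).

Computing H_k = (kernel of ∂_k) / (image of ∂_{k+1}):

  H_0: rank C_0 − rank ∂_1 = 5 − 4 = 1, and the invariant factors of ∂_1 are all 1, so H_0 ≅ Z.
  H_1: rank ker ∂_1 − rank ∂_2 = (9 − 4) − 5 = 0, and the invariant factors of ∂_2 are all 1, so H_1 ≅ 0.
  H_2: rank ker ∂_2 − rank ∂_3 = (6 − 5) − 0 = 1, and there is no ∂_3, so H_2 ≅ Z.

Hence the Betti numbers are b_0 = 1, b_1 = 0, b_2 = 1.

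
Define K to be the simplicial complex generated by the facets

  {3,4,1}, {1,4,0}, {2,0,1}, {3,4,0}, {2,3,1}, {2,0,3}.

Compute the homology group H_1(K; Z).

Fix the vertex order 0 < 1 < 2 < 3 < 4 and write every simplex with vertices in increasing order. Then dim K = 2 and the simplices of K are:

  0-simplices (5): [0], [1], [2], [3], [4]
  1-simplices (9): [0,1], [0,2], [0,3], [0,4], [1,2], [1,3], [1,4], [2,3], [3,4]
  2-simplices (6): [0,1,2], [0,1,4], [0,2,3], [0,3,4], [1,2,3], [1,3,4]

Hence C_0 ≅ Z^5, C_1 ≅ Z^9, C_2 ≅ Z^6.

∂_1: C_1 → C_0 maps an edge to its endpoints' difference, ∂[p,q] = q − p.
This gives a 5×9 integer matrix of rank 4; reducing to Smith normal form yields diagonal entries (1,1,1,1).

The boundary map ∂_2: C_2 → C_1 acts by ∂[p,q,r] = [q,r] − [p,r] + [p,q]. For instance
  ∂[0,3,4] = [3,4] − [0,4] + [0,3],
  ∂[1,3,4] = [3,4] − [1,4] + [1,3].
The 9×6 boundary matrix has rank 5 and Smith normal form diag(1,1,1,1,1).

Now H_k = ker ∂_k / im ∂_{k+1}, so:

  H_1: rank ker ∂_1 − rank ∂_2 = (9 − 4) − 5 = 0, and the invariant factors of ∂_2 are all 1, so H_1 = 0.

(K is a triangulation of the 2-sphere S^2.)

H_1 ≅ 0.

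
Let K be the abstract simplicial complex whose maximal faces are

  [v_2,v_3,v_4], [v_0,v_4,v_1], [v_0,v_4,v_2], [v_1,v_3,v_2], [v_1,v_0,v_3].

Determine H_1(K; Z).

H_1 = Z.

We work with the vertex ordering v_0 < v_1 < v_2 < v_3 < v_4. The simplices of K, each written with vertices in increasing order, are:

  0-simplices (5): [v_0], [v_1], [v_2], [v_3], [v_4]
  1-simplices (10): [v_0,v_1], [v_0,v_2], [v_0,v_3], [v_0,v_4], [v_1,v_2], [v_1,v_3], [v_1,v_4], [v_2,v_3], [v_2,v_4], [v_3,v_4]
  2-simplices (5): [v_0,v_1,v_3], [v_0,v_1,v_4], [v_0,v_2,v_4], [v_1,v_2,v_3], [v_2,v_3,v_4]

Hence C_0 ≅ Z^5, C_1 ≅ Z^10, C_2 ≅ Z^5.

∂_1: C_1 → C_0 maps an edge to its endpoints' difference, ∂[p,q] = q − p. For instance
  ∂[v_3,v_4] = [v_4] − [v_3].
As a 5×10 matrix over Z this has rank 4, with invariant factors (1,1,1,1).

Boundary ∂_2: C_2 → C_1 acts by ∂[p,q,r] = [q,r] − [p,r] + [p,q]. For instance
  ∂[v_2,v_3,v_4] = [v_3,v_4] − [v_2,v_4] + [v_2,v_3],
  ∂[v_0,v_1,v_4] = [v_1,v_4] − [v_0,v_4] + [v_0,v_1].
The 10×5 boundary matrix has rank 5 and Smith normal form diag(1,1,1,1,1).

From H_k ≅ ker(∂_k) / im(∂_{k+1}) we obtain:

  H_1: rank ker ∂_1 − rank ∂_2 = (10 − 4) − 5 = 1, and the invariant factors of ∂_2 are all 1, so H_1 ≅ Z.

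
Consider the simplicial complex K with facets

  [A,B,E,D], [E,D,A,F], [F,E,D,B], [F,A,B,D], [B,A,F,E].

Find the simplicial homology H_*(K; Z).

H_0 = Z,  H_1 = 0,  H_2 = 0,  H_3 = Z.

Order the vertices as A < B < D < E < F. Listing each simplex with vertices in this order, K has dimension 3 with simplices:

  0-simplices (5): A, B, D, E, F
  1-simplices (10): AB, AD, AE, AF, BD, BE, BF, DE, DF, EF
  2-simplices (10): ABD, ABE, ABF, ADE, ADF, AEF, BDE, BDF, BEF, DEF
  3-simplices (5): ABDE, ABDF, ABEF, ADEF, BDEF

giving chain groups C_0 ≅ Z^5, C_1 ≅ Z^10, C_2 ≅ Z^10, C_3 ≅ Z^5.

∂_1: C_1 → C_0 maps an edge to its endpoints' difference, ∂[p,q] = q − p.
The 5×10 boundary matrix has rank 4 and Smith normal form diag(1,1,1,1).

∂_2: C_2 → C_1 maps a triangle to the signed sum of its edges. For instance
  ∂ABD = BD − AD + AB,
  ∂AEF = EF − AF + AE.
This gives a 10×10 integer matrix of rank 6; reducing to Smith normal form yields diagonal entries (1,1,1,1,1,1).

The boundary map ∂_3: C_3 → C_2 sends each 3-simplex σ to the alternating sum Σ_i (−1)^i (σ with its i-th vertex removed). For instance
  ∂ABDE = BDE − ADE + ABE − ABD,
  ∂ABDF = BDF − ADF + ABF − ABD.
As a 10×5 matrix over Z this has rank 4, with invariant factors (1,1,1,1).

From H_k ≅ ker(∂_k) / im(∂_{k+1}) we obtain:

  H_0: rank C_0 − rank ∂_1 = 5 − 4 = 1, and the invariant factors of ∂_1 are all 1, so H_0 ≅ Z.
  H_1: rank ker ∂_1 − rank ∂_2 = (10 − 4) − 6 = 0, and the invariant factors of ∂_2 are all 1, so H_1 ≅ 0.
  H_2: rank ker ∂_2 − rank ∂_3 = (10 − 6) − 4 = 0, and the invariant factors of ∂_3 are all 1, so H_2 ≅ 0.
  H_3: rank ker ∂_3 − rank ∂_4 = (5 − 4) − 0 = 1, and there is no ∂_4, so H_3 ≅ Z.

(K is a triangulation of the 3-sphere S^3.)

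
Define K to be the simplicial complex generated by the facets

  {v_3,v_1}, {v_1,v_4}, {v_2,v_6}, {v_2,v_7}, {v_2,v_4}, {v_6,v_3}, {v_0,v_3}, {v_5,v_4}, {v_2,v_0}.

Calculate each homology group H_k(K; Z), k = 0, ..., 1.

Order the vertices as v_0 < v_1 < v_2 < v_3 < v_4 < v_5 < v_6 < v_7. Listing each simplex with vertices in this order, K has dimension 1 with simplices:

  0-simplices (8): [v_0], [v_1], [v_2], [v_3], [v_4], [v_5], [v_6], [v_7]
  1-simplices (9): [v_0,v_2], [v_0,v_3], [v_1,v_3], [v_1,v_4], [v_2,v_4], [v_2,v_6], [v_2,v_7], [v_3,v_6], [v_4,v_5]

giving chain groups C_0 ≅ Z^8, C_1 ≅ Z^9.

∂_1: C_1 → C_0 maps an edge to its endpoints' difference, ∂[p,q] = q − p. For instance
  ∂[v_1,v_4] = [v_4] − [v_1].
As a 8×9 matrix over Z this has rank 7, with invariant factors (1,1,1,1,1,1,1).

Computing H_k = (kernel of ∂_k) / (image of ∂_{k+1}):

  H_0: rank C_0 − rank ∂_1 = 8 − 7 = 1, and the invariant factors of ∂_1 are all 1, so H_0 ≅ Z.
  H_1: rank ker ∂_1 − rank ∂_2 = (9 − 7) − 0 = 2, and there is no ∂_2, so H_1 ≅ Z^2.

H_0 ≅ Z,  H_1 ≅ Z^2.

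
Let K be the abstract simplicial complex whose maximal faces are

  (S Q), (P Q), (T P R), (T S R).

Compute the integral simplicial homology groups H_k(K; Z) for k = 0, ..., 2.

Order the vertices as P < Q < R < S < T. Listing each simplex with vertices in this order, K has dimension 2 with simplices:

  0-simplices (5): P, Q, R, S, T
  1-simplices (7): PQ, PR, PT, QS, RS, RT, ST
  2-simplices (2): PRT, RST

Hence C_0 ≅ Z^5, C_1 ≅ Z^7, C_2 ≅ Z^2.

Boundary ∂_1: C_1 → C_0 is given by ∂[p,q] = [q] − [p]. For instance
  ∂QS = S − Q.
The resulting 5×7 matrix has rank 4, and its Smith normal form has invariant factors (1,1,1,1).

∂_2: C_2 → C_1 sends each 2-simplex [p,q,r] to [q,r] − [p,r] + [p,q]. For instance
  ∂PRT = RT − PT + PR,
  ∂RST = ST − RT + RS.
The 7×2 boundary matrix has rank 2 and Smith normal form diag(1,1).

Now H_k = ker ∂_k / im ∂_{k+1}, so:

  H_0: rank C_0 − rank ∂_1 = 5 − 4 = 1, and the invariant factors of ∂_1 are all 1, so H_0 = Z.
  H_1: rank ker ∂_1 − rank ∂_2 = (7 − 4) − 2 = 1, and the invariant factors of ∂_2 are all 1, so H_1 = Z.
  H_2: rank ker ∂_2 − rank ∂_3 = (2 − 2) − 0 = 0, and there is no ∂_3, so H_2 = 0.

H_0 ≅ Z,  H_1 ≅ Z,  H_2 = 0.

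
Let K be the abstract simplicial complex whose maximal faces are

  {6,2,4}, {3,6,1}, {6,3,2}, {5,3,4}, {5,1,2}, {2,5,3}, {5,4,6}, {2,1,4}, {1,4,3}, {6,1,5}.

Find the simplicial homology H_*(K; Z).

H_0 ≅ Z,  H_1 ≅ Z/2,  H_2 = 0.

Fix the vertex order 1 < 2 < 3 < 4 < 5 < 6 and write every simplex with vertices in increasing order. Then dim K = 2 and the simplices of K are:

  0-simplices (6): [1], [2], [3], [4], [5], [6]
  1-simplices (15): [1,2], [1,3], [1,4], [1,5], [1,6], [2,3], [2,4], [2,5], [2,6], [3,4], [3,5], [3,6], [4,5], [4,6], [5,6]
  2-simplices (10): [1,2,4], [1,2,5], [1,3,4], [1,3,6], [1,5,6], [2,3,5], [2,3,6], [2,4,6], [3,4,5], [4,5,6]

so the chain groups are C_0 ≅ Z^6, C_1 ≅ Z^15, C_2 ≅ Z^10.

∂_1: C_1 → C_0 maps an edge to its endpoints' difference, ∂[p,q] = q − p. For instance
  ∂[4,5] = [5] − [4].
The 6×15 boundary matrix has rank 5 and Smith normal form diag(1,1,1,1,1).

Boundary ∂_2: C_2 → C_1 acts by ∂[p,q,r] = [q,r] − [p,r] + [p,q]. For instance
  ∂[1,2,4] = [2,4] − [1,4] + [1,2],
  ∂[1,2,5] = [2,5] − [1,5] + [1,2].
This gives a 15×10 integer matrix of rank 10; reducing to Smith normal form yields diagonal entries (1,1,1,1,1,1,1,1,1,2).

From H_k ≅ ker(∂_k) / im(∂_{k+1}) we obtain:

  H_0: rank C_0 − rank ∂_1 = 6 − 5 = 1, and the invariant factors of ∂_1 are all 1, so H_0 ≅ Z.
  H_1: rank ker ∂_1 − rank ∂_2 = (15 − 5) − 10 = 0, and ∂_2 has invariant factor 2 > 1, so H_1 ≅ Z/2.
  H_2: rank ker ∂_2 − rank ∂_3 = (10 − 10) − 0 = 0, and there is no ∂_3, so H_2 ≅ 0.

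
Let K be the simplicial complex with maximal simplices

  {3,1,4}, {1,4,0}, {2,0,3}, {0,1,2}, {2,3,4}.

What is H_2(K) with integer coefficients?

Order the vertices as 0 < 1 < 2 < 3 < 4. Listing each simplex with vertices in this order, K has dimension 2 with simplices:

  0-simplices (5): [0], [1], [2], [3], [4]
  1-simplices (10): [0,1], [0,2], [0,3], [0,4], [1,2], [1,3], [1,4], [2,3], [2,4], [3,4]
  2-simplices (5): [0,1,2], [0,1,4], [0,2,3], [1,3,4], [2,3,4]

Hence C_0 ≅ Z^5, C_1 ≅ Z^10, C_2 ≅ Z^5.

The boundary map ∂_1: C_1 → C_0 is given by ∂[p,q] = [q] − [p]. For instance
  ∂[3,4] = [4] − [3].
The 5×10 boundary matrix has rank 4 and Smith normal form diag(1,1,1,1).

The boundary map ∂_2: C_2 → C_1 maps a triangle to the signed sum of its edges. For instance
  ∂[1,3,4] = [3,4] − [1,4] + [1,3],
  ∂[2,3,4] = [3,4] − [2,4] + [2,3].
This gives a 10×5 integer matrix of rank 5; reducing to Smith normal form yields diagonal entries (1,1,1,1,1).

Computing H_k = (kernel of ∂_k) / (image of ∂_{k+1}):

  H_2: rank ker ∂_2 − rank ∂_3 = (5 − 5) − 0 = 0, and there is no ∂_3, so H_2 = 0.

(K is a triangulation of the Möbius band.)

H_2 = 0.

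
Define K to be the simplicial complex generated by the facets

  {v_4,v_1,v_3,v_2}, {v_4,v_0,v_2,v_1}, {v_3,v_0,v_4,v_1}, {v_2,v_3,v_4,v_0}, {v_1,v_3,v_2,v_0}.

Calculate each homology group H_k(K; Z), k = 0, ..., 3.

H_0 ≅ Z,  H_1 = 0,  H_2 = 0,  H_3 ≅ Z.

Fix the vertex order v_0 < v_1 < v_2 < v_3 < v_4 and write every simplex with vertices in increasing order. Then dim K = 3 and the simplices of K are:

  0-simplices (5): [v_0], [v_1], [v_2], [v_3], [v_4]
  1-simplices (10): [v_0,v_1], [v_0,v_2], [v_0,v_3], [v_0,v_4], [v_1,v_2], [v_1,v_3], [v_1,v_4], [v_2,v_3], [v_2,v_4], [v_3,v_4]
  2-simplices (10): [v_0,v_1,v_2], [v_0,v_1,v_3], [v_0,v_1,v_4], [v_0,v_2,v_3], [v_0,v_2,v_4], [v_0,v_3,v_4], [v_1,v_2,v_3], [v_1,v_2,v_4], [v_1,v_3,v_4], [v_2,v_3,v_4]
  3-simplices (5): [v_0,v_1,v_2,v_3], [v_0,v_1,v_2,v_4], [v_0,v_1,v_3,v_4], [v_0,v_2,v_3,v_4], [v_1,v_2,v_3,v_4]

giving chain groups C_0 ≅ Z^5, C_1 ≅ Z^10, C_2 ≅ Z^10, C_3 ≅ Z^5.

Boundary ∂_1: C_1 → C_0 maps an edge to its endpoints' difference, ∂[p,q] = q − p. For instance
  ∂[v_0,v_2] = [v_2] − [v_0].
The resulting 5×10 matrix has rank 4, and its Smith normal form has invariant factors (1,1,1,1).

Boundary ∂_2: C_2 → C_1 maps a triangle to the signed sum of its edges. For instance
  ∂[v_1,v_3,v_4] = [v_3,v_4] − [v_1,v_4] + [v_1,v_3],
  ∂[v_1,v_2,v_4] = [v_2,v_4] − [v_1,v_4] + [v_1,v_2].
As a 10×10 matrix over Z this has rank 6, with invariant factors (1,1,1,1,1,1).

The boundary map ∂_3: C_3 → C_2 sends each 3-simplex σ to the alternating sum Σ_i (−1)^i (σ with its i-th vertex removed). For instance
  ∂[v_0,v_1,v_2,v_4] = [v_1,v_2,v_4] − [v_0,v_2,v_4] + [v_0,v_1,v_4] − [v_0,v_1,v_2],
  ∂[v_0,v_2,v_3,v_4] = [v_2,v_3,v_4] − [v_0,v_3,v_4] + [v_0,v_2,v_4] − [v_0,v_2,v_3].
The 10×5 boundary matrix has rank 4 and Smith normal form diag(1,1,1,1).

From H_k ≅ ker(∂_k) / im(∂_{k+1}) we obtain:

  H_0: rank C_0 − rank ∂_1 = 5 − 4 = 1, and the invariant factors of ∂_1 are all 1, so H_0 ≅ Z.
  H_1: rank ker ∂_1 − rank ∂_2 = (10 − 4) − 6 = 0, and the invariant factors of ∂_2 are all 1, so H_1 ≅ 0.
  H_2: rank ker ∂_2 − rank ∂_3 = (10 − 6) − 4 = 0, and the invariant factors of ∂_3 are all 1, so H_2 ≅ 0.
  H_3: rank ker ∂_3 − rank ∂_4 = (5 − 4) − 0 = 1, and there is no ∂_4, so H_3 ≅ Z.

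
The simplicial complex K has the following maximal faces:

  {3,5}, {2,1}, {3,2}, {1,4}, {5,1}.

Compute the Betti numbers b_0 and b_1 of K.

We work with the vertex ordering 1 < 2 < 3 < 4 < 5. The simplices of K, each written with vertices in increasing order, are:

  0-simplices (5): [1], [2], [3], [4], [5]
  1-simplices (5): [1,2], [1,4], [1,5], [2,3], [3,5]

giving chain groups C_0 ≅ Z^5, C_1 ≅ Z^5.

The boundary map ∂_1: C_1 → C_0 is given by ∂[p,q] = [q] − [p]. For instance
  ∂[1,4] = [4] − [1].
As a 5×5 matrix over Z this has rank 4, with invariant factors (1,1,1,1).

Computing H_k = (kernel of ∂_k) / (image of ∂_{k+1}):

  H_0: rank C_0 − rank ∂_1 = 5 − 4 = 1, and the invariant factors of ∂_1 are all 1, so H_0 = Z.
  H_1: rank ker ∂_1 − rank ∂_2 = (5 − 4) − 0 = 1, and there is no ∂_2, so H_1 = Z.

Hence the Betti numbers are b_0 = 1, b_1 = 1.

b_0 = 1, b_1 = 1.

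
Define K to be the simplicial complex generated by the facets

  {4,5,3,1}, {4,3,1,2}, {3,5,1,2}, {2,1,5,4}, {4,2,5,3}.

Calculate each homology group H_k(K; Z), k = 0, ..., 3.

H_0 ≅ Z,  H_1 = 0,  H_2 = 0,  H_3 ≅ Z.

Take the total order 1 < 2 < 3 < 4 < 5 on the vertex set. Then K (dimension 3) consists of the simplices:

  0-simplices (5): [1], [2], [3], [4], [5]
  1-simplices (10): [1,2], [1,3], [1,4], [1,5], [2,3], [2,4], [2,5], [3,4], [3,5], [4,5]
  2-simplices (10): [1,2,3], [1,2,4], [1,2,5], [1,3,4], [1,3,5], [1,4,5], [2,3,4], [2,3,5], [2,4,5], [3,4,5]
  3-simplices (5): [1,2,3,4], [1,2,3,5], [1,2,4,5], [1,3,4,5], [2,3,4,5]

giving chain groups C_0 ≅ Z^5, C_1 ≅ Z^10, C_2 ≅ Z^10, C_3 ≅ Z^5.

∂_1: C_1 → C_0 maps an edge to its endpoints' difference, ∂[p,q] = q − p.
The resulting 5×10 matrix has rank 4, and its Smith normal form has invariant factors (1,1,1,1).

∂_2: C_2 → C_1 sends each 2-simplex [p,q,r] to [q,r] − [p,r] + [p,q]. For instance
  ∂[1,3,4] = [3,4] − [1,4] + [1,3],
  ∂[1,2,3] = [2,3] − [1,3] + [1,2].
As a 10×10 matrix over Z this has rank 6, with invariant factors (1,1,1,1,1,1).

The boundary map ∂_3: C_3 → C_2 sends each 3-simplex σ to the alternating sum Σ_i (−1)^i (σ with its i-th vertex removed). For instance
  ∂[2,3,4,5] = [3,4,5] − [2,4,5] + [2,3,5] − [2,3,4],
  ∂[1,2,3,4] = [2,3,4] − [1,3,4] + [1,2,4] − [1,2,3].
This gives a 10×5 integer matrix of rank 4; reducing to Smith normal form yields diagonal entries (1,1,1,1).

Now H_k = ker ∂_k / im ∂_{k+1}, so:

  H_0: rank C_0 − rank ∂_1 = 5 − 4 = 1, and the invariant factors of ∂_1 are all 1, so H_0 ≅ Z.
  H_1: rank ker ∂_1 − rank ∂_2 = (10 − 4) − 6 = 0, and the invariant factors of ∂_2 are all 1, so H_1 ≅ 0.
  H_2: rank ker ∂_2 − rank ∂_3 = (10 − 6) − 4 = 0, and the invariant factors of ∂_3 are all 1, so H_2 ≅ 0.
  H_3: rank ker ∂_3 − rank ∂_4 = (5 − 4) − 0 = 1, and there is no ∂_4, so H_3 ≅ Z.

As a check, the Euler characteristic is 5 − 10 + 10 − 5 = 0, which agrees with 1 − 0 + 0 − 1 = 0.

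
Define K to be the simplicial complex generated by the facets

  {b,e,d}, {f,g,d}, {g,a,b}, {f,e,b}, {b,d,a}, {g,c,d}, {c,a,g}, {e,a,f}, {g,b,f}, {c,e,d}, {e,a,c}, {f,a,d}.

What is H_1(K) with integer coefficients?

We work with the vertex ordering a < b < c < d < e < f < g. The simplices of K, each written with vertices in increasing order, are:

  0-simplices (7): a, b, c, d, e, f, g
  1-simplices (18): ab, ac, ad, ae, af, ag, bd, be, bf, bg, cd, ce, cg, de, df, dg, ef, fg
  2-simplices (12): abd, abg, ace, acg, adf, aef, bde, bef, bfg, cde, cdg, dfg

Hence C_0 ≅ Z^7, C_1 ≅ Z^18, C_2 ≅ Z^12.

Boundary ∂_1: C_1 → C_0 sends each edge [p,q] (with p < q) to q − p.
The resulting 7×18 matrix has rank 6, and its Smith normal form has invariant factors (1,1,1,1,1,1).

Boundary ∂_2: C_2 → C_1 sends each 2-simplex [p,q,r] to [q,r] − [p,r] + [p,q]. For instance
  ∂abd = bd − ad + ab,
  ∂ace = ce − ae + ac.
The 18×12 boundary matrix has rank 12 and Smith normal form diag(1,1,1,1,1,1,1,1,1,1,1,2).

Reading off H_k = ker ∂_k / im ∂_{k+1}:

  H_1: rank ker ∂_1 − rank ∂_2 = (18 − 6) − 12 = 0, and ∂_2 has invariant factor 2 > 1, so H_1 ≅ Z/2Z.

H_1 = Z/2Z.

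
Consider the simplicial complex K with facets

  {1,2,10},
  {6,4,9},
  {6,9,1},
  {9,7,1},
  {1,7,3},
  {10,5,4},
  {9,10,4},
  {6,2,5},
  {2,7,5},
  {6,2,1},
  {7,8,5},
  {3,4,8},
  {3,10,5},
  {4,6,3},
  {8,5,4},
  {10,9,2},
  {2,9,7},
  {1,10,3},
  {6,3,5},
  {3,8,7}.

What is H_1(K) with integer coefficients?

We work with the vertex ordering 1 < 2 < 3 < 4 < 5 < 6 < 7 < 8 < 9 < 10. The simplices of K, each written with vertices in increasing order, are:

  0-simplices (10): [1], [2], [3], [4], [5], [6], [7], [8], [9], [10]
  1-simplices (30): (30 of them)
  2-simplices (20): (20 of them)

giving chain groups C_0 ≅ Z^10, C_1 ≅ Z^30, C_2 ≅ Z^20.

∂_1: C_1 → C_0 maps an edge to its endpoints' difference, ∂[p,q] = q − p.
The 10×30 boundary matrix has rank 9 and Smith normal form diag(1,1,1,1,1,1,1,1,1).

Boundary ∂_2: C_2 → C_1 sends each 2-simplex [p,q,r] to [q,r] − [p,r] + [p,q]. For instance
  ∂[1,3,7] = [3,7] − [1,7] + [1,3],
  ∂[3,4,6] = [4,6] − [3,6] + [3,4].
The resulting 30×20 matrix has rank 20, and its Smith normal form has invariant factors (1,1,1,1,1,1,1,1,1,1,1,1,1,1,1,1,1,1,1,2).

Now H_k = ker ∂_k / im ∂_{k+1}, so:

  H_1: rank ker ∂_1 − rank ∂_2 = (30 − 9) − 20 = 1, and ∂_2 has invariant factor 2 > 1, so H_1 ≅ Z ⊕ Z/2Z.

H_1 = Z ⊕ Z/2Z.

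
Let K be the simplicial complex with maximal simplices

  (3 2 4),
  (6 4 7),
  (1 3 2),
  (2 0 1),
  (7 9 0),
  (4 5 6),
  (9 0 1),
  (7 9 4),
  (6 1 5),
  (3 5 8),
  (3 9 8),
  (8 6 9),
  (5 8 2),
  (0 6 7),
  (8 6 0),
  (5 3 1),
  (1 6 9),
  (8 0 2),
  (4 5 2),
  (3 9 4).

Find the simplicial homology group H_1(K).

Order the vertices as 0 < 1 < 2 < 3 < 4 < 5 < 6 < 7 < 8 < 9. Listing each simplex with vertices in this order, K has dimension 2 with simplices:

  0-simplices (10): [0], [1], [2], [3], [4], [5], [6], [7], [8], [9]
  1-simplices (30): (30 of them)
  2-simplices (20): (20 of them)

Hence C_0 ≅ Z^10, C_1 ≅ Z^30, C_2 ≅ Z^20.

The boundary map ∂_1: C_1 → C_0 sends each edge [p,q] (with p < q) to q − p. For instance
  ∂[8,9] = [9] − [8].
The 10×30 boundary matrix has rank 9 and Smith normal form diag(1,1,1,1,1,1,1,1,1).

∂_2: C_2 → C_1 sends each 2-simplex [p,q,r] to [q,r] − [p,r] + [p,q]. For instance
  ∂[1,6,9] = [6,9] − [1,9] + [1,6],
  ∂[6,8,9] = [8,9] − [6,9] + [6,8].
This gives a 30×20 integer matrix of rank 20; reducing to Smith normal form yields diagonal entries (1,1,1,1,1,1,1,1,1,1,1,1,1,1,1,1,1,1,1,2).

From H_k ≅ ker(∂_k) / im(∂_{k+1}) we obtain:

  H_1: rank ker ∂_1 − rank ∂_2 = (30 − 9) − 20 = 1, and ∂_2 has invariant factor 2 > 1, so H_1 ≅ Z ⊕ Z/2.

H_1 = Z ⊕ Z/2.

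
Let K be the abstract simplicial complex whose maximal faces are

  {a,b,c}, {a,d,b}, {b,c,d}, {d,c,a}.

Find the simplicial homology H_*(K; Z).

K has 4 vertices, 6 edges, 4 triangles.
rank ∂_0 = 0, rank ∂_1 = 3 ⇒ b_0 = 4 − 0 − 3 = 1; all invariant factors of ∂_1 are 1 so no torsion. So H_0 ≅ Z.
rank ∂_1 = 3, rank ∂_2 = 3 ⇒ b_1 = 6 − 3 − 3 = 0; all invariant factors of ∂_2 are 1 so no torsion. So H_1 ≅ 0.
rank ∂_2 = 3, rank ∂_3 = 0 ⇒ b_2 = 4 − 3 − 0 = 1. So H_2 ≅ Z.

H_0 ≅ Z,  H_1 = 0,  H_2 ≅ Z.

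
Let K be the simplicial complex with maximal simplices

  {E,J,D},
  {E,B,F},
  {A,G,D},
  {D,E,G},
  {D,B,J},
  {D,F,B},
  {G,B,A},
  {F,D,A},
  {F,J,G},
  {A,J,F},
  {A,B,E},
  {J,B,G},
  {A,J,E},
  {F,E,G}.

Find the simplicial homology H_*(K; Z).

Fix the vertex order A < B < D < E < F < G < J and write every simplex with vertices in increasing order. Then dim K = 2 and the simplices of K are:

  0-simplices (7): A, B, D, E, F, G, J
  1-simplices (21): AB, AD, AE, AF, AG, AJ, BD, BE, BF, BG, BJ, DE, DF, DG, DJ, EF, EG, EJ, FG, FJ, GJ
  2-simplices (14): ABE, ABG, ADF, ADG, AEJ, AFJ, BDF, BDJ, BEF, BGJ, DEG, DEJ, EFG, FGJ

giving chain groups C_0 ≅ Z^7, C_1 ≅ Z^21, C_2 ≅ Z^14.

Boundary ∂_1: C_1 → C_0 maps an edge to its endpoints' difference, ∂[p,q] = q − p. For instance
  ∂AF = F − A.
The 7×21 boundary matrix has rank 6 and Smith normal form diag(1,1,1,1,1,1).

∂_2: C_2 → C_1 acts by ∂[p,q,r] = [q,r] − [p,r] + [p,q]. For instance
  ∂DEG = EG − DG + DE,
  ∂BDF = DF − BF + BD.
As a 21×14 matrix over Z this has rank 13, with invariant factors (1,1,1,1,1,1,1,1,1,1,1,1,1).

Reading off H_k = ker ∂_k / im ∂_{k+1}:

  H_0: rank C_0 − rank ∂_1 = 7 − 6 = 1, and the invariant factors of ∂_1 are all 1, so H_0 = Z.
  H_1: rank ker ∂_1 − rank ∂_2 = (21 − 6) − 13 = 2, and the invariant factors of ∂_2 are all 1, so H_1 = Z^2.
  H_2: rank ker ∂_2 − rank ∂_3 = (14 − 13) − 0 = 1, and there is no ∂_3, so H_2 = Z.

As a check, the Euler characteristic is 7 − 21 + 14 = 0, which agrees with 1 − 2 + 1 = 0.

H_0 ≅ Z,  H_1 ≅ Z^2,  H_2 ≅ Z.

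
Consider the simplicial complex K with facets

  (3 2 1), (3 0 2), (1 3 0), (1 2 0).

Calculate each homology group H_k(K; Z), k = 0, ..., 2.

Take the total order 0 < 1 < 2 < 3 on the vertex set. Then K (dimension 2) consists of the simplices:

  0-simplices (4): [0], [1], [2], [3]
  1-simplices (6): [0,1], [0,2], [0,3], [1,2], [1,3], [2,3]
  2-simplices (4): [0,1,2], [0,1,3], [0,2,3], [1,2,3]

so the chain groups are C_0 ≅ Z^4, C_1 ≅ Z^6, C_2 ≅ Z^4.

The boundary map ∂_1: C_1 → C_0 sends each edge [p,q] (with p < q) to q − p.
As a 4×6 matrix over Z this has rank 3, with invariant factors (1,1,1).

∂_2: C_2 → C_1 maps a triangle to the signed sum of its edges. For instance
  ∂[1,2,3] = [2,3] − [1,3] + [1,2],
  ∂[0,2,3] = [2,3] − [0,3] + [0,2].
As a 6×4 matrix over Z this has rank 3, with invariant factors (1,1,1).

Computing H_k = (kernel of ∂_k) / (image of ∂_{k+1}):

  H_0: rank C_0 − rank ∂_1 = 4 − 3 = 1, and the invariant factors of ∂_1 are all 1, so H_0 ≅ Z.
  H_1: rank ker ∂_1 − rank ∂_2 = (6 − 3) − 3 = 0, and the invariant factors of ∂_2 are all 1, so H_1 ≅ 0.
  H_2: rank ker ∂_2 − rank ∂_3 = (4 − 3) − 0 = 1, and there is no ∂_3, so H_2 ≅ Z.

H_0 = Z,  H_1 = 0,  H_2 = Z.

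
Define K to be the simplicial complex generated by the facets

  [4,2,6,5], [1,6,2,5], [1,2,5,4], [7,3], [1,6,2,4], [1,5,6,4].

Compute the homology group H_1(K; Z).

H_1 ≅ 0.

K has 7 vertices, 11 edges, 10 triangles, 5 3-simplices.
rank ∂_1 = 5, rank ∂_2 = 6 ⇒ b_1 = 11 − 5 − 6 = 0; all invariant factors of ∂_2 are 1 so no torsion. So H_1 = 0.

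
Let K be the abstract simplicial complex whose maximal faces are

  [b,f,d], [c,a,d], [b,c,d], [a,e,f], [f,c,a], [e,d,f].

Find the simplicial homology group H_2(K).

H_2 ≅ 0.

Take the total order a < b < c < d < e < f on the vertex set. Then K (dimension 2) consists of the simplices:

  0-simplices (6): a, b, c, d, e, f
  1-simplices (12): ac, ad, ae, af, bc, bd, bf, cd, cf, de, df, ef
  2-simplices (6): acd, acf, aef, bcd, bdf, def

giving chain groups C_0 ≅ Z^6, C_1 ≅ Z^12, C_2 ≅ Z^6.

∂_1: C_1 → C_0 maps an edge to its endpoints' difference, ∂[p,q] = q − p.
This gives a 6×12 integer matrix of rank 5; reducing to Smith normal form yields diagonal entries (1,1,1,1,1).

Boundary ∂_2: C_2 → C_1 acts by ∂[p,q,r] = [q,r] − [p,r] + [p,q]. For instance
  ∂acf = cf − af + ac,
  ∂acd = cd − ad + ac.
As a 12×6 matrix over Z this has rank 6, with invariant factors (1,1,1,1,1,1).

Now H_k = ker ∂_k / im ∂_{k+1}, so:

  H_2: rank ker ∂_2 − rank ∂_3 = (6 − 6) − 0 = 0, and there is no ∂_3, so H_2 ≅ 0.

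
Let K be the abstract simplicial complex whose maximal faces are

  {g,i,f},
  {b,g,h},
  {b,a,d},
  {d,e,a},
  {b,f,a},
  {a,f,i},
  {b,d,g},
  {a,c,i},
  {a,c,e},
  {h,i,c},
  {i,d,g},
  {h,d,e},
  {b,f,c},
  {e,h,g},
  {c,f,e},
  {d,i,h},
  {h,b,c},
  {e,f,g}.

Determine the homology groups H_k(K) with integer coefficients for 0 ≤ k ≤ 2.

H_0 ≅ Z,  H_1 ≅ Z ⊕ Z/2,  H_2 = 0.

Take the total order a < b < c < d < e < f < g < h < i on the vertex set. Then K (dimension 2) consists of the simplices:

  0-simplices (9): a, b, c, d, e, f, g, h, i
  1-simplices (27): ab, ac, ad, ae, af, ai, bc, bd, bf, bg, bh, ce, cf, ch, ci, de, dg, dh, di, ef, eg, eh, fg, fi, gh, gi, hi
  2-simplices (18): abd, abf, ace, aci, ade, afi, bcf, bch, bdg, bgh, cef, chi, deh, dgi, dhi, efg, egh, fgi

giving chain groups C_0 ≅ Z^9, C_1 ≅ Z^27, C_2 ≅ Z^18.

Boundary ∂_1: C_1 → C_0 maps an edge to its endpoints' difference, ∂[p,q] = q − p. For instance
  ∂ab = b − a.
The resulting 9×27 matrix has rank 8, and its Smith normal form has invariant factors (1,1,1,1,1,1,1,1).

∂_2: C_2 → C_1 maps a triangle to the signed sum of its edges. For instance
  ∂dhi = hi − di + dh,
  ∂abf = bf − af + ab.
The resulting 27×18 matrix has rank 18, and its Smith normal form has invariant factors (1,1,1,1,1,1,1,1,1,1,1,1,1,1,1,1,1,2).

From H_k ≅ ker(∂_k) / im(∂_{k+1}) we obtain:

  H_0: rank C_0 − rank ∂_1 = 9 − 8 = 1, and the invariant factors of ∂_1 are all 1, so H_0 ≅ Z.
  H_1: rank ker ∂_1 − rank ∂_2 = (27 − 8) − 18 = 1, and ∂_2 has invariant factor 2 > 1, so H_1 ≅ Z ⊕ Z/2.
  H_2: rank ker ∂_2 − rank ∂_3 = (18 − 18) − 0 = 0, and there is no ∂_3, so H_2 ≅ 0.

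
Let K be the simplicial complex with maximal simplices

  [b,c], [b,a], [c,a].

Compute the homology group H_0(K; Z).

H_0 = Z.

Fix the vertex order a < b < c and write every simplex with vertices in increasing order. Then dim K = 1 and the simplices of K are:

  0-simplices (3): a, b, c
  1-simplices (3): ab, ac, bc

so the chain groups are C_0 ≅ Z^3, C_1 ≅ Z^3.

∂_1: C_1 → C_0 sends each edge [p,q] (with p < q) to q − p. For instance
  ∂bc = c − b.
The resulting 3×3 matrix has rank 2, and its Smith normal form has invariant factors (1,1).

From H_k ≅ ker(∂_k) / im(∂_{k+1}) we obtain:

  H_0: rank C_0 − rank ∂_1 = 3 − 2 = 1, and the invariant factors of ∂_1 are all 1, so H_0 = Z.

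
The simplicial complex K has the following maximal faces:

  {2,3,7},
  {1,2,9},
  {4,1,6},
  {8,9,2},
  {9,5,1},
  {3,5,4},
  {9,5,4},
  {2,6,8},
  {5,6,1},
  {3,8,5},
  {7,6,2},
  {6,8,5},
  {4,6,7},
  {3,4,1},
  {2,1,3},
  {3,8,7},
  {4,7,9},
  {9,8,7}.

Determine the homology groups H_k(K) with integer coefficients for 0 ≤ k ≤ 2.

H_0 ≅ Z,  H_1 ≅ Z ⊕ Z/2,  H_2 = 0.

K has 9 vertices, 27 edges, 18 triangles.
rank ∂_0 = 0, rank ∂_1 = 8 ⇒ b_0 = 9 − 0 − 8 = 1; all invariant factors of ∂_1 are 1 so no torsion. So H_0 = Z.
rank ∂_1 = 8, rank ∂_2 = 18 ⇒ b_1 = 27 − 8 − 18 = 1; ∂_2 has invariant factor(s) [2] giving torsion. So H_1 = Z ⊕ Z/2.
rank ∂_2 = 18, rank ∂_3 = 0 ⇒ b_2 = 18 − 18 − 0 = 0. So H_2 = 0.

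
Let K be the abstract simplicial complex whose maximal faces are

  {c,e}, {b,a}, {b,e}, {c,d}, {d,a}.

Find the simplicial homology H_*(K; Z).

Fix the vertex order a < b < c < d < e and write every simplex with vertices in increasing order. Then dim K = 1 and the simplices of K are:

  0-simplices (5): a, b, c, d, e
  1-simplices (5): ab, ad, be, cd, ce

so the chain groups are C_0 ≅ Z^5, C_1 ≅ Z^5.

The boundary map ∂_1: C_1 → C_0 sends each edge [p,q] (with p < q) to q − p.
As a 5×5 matrix over Z this has rank 4, with invariant factors (1,1,1,1).

Reading off H_k = ker ∂_k / im ∂_{k+1}:

  H_0: rank C_0 − rank ∂_1 = 5 − 4 = 1, and the invariant factors of ∂_1 are all 1, so H_0 ≅ Z.
  H_1: rank ker ∂_1 − rank ∂_2 = (5 − 4) − 0 = 1, and there is no ∂_2, so H_1 ≅ Z.

H_0 = Z,  H_1 = Z.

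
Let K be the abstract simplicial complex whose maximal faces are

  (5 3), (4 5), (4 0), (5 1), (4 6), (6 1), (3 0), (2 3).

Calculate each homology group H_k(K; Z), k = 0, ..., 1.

K has 7 vertices, 8 edges.
rank ∂_0 = 0, rank ∂_1 = 6 ⇒ b_0 = 7 − 0 − 6 = 1; all invariant factors of ∂_1 are 1 so no torsion. So H_0 ≅ Z.
rank ∂_1 = 6, rank ∂_2 = 0 ⇒ b_1 = 8 − 6 − 0 = 2. So H_1 ≅ Z^2.

H_0 = Z,  H_1 = Z^2.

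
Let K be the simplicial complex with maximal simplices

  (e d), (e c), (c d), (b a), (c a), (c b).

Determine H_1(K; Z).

H_1 ≅ Z^2.

We work with the vertex ordering a < b < c < d < e. The simplices of K, each written with vertices in increasing order, are:

  0-simplices (5): a, b, c, d, e
  1-simplices (6): ab, ac, bc, cd, ce, de

giving chain groups C_0 ≅ Z^5, C_1 ≅ Z^6.

∂_1: C_1 → C_0 maps an edge to its endpoints' difference, ∂[p,q] = q − p. For instance
  ∂bc = c − b.
The resulting 5×6 matrix has rank 4, and its Smith normal form has invariant factors (1,1,1,1).

From H_k ≅ ker(∂_k) / im(∂_{k+1}) we obtain:

  H_1: rank ker ∂_1 − rank ∂_2 = (6 − 4) − 0 = 2, and there is no ∂_2, so H_1 = Z^2.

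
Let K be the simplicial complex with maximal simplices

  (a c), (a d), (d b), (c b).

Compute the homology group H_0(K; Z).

Order the vertices as a < b < c < d. Listing each simplex with vertices in this order, K has dimension 1 with simplices:

  0-simplices (4): a, b, c, d
  1-simplices (4): ac, ad, bc, bd

so the chain groups are C_0 ≅ Z^4, C_1 ≅ Z^4.

The boundary map ∂_1: C_1 → C_0 is given by ∂[p,q] = [q] − [p]. For instance
  ∂bc = c − b.
The 4×4 boundary matrix has rank 3 and Smith normal form diag(1,1,1).

Now H_k = ker ∂_k / im ∂_{k+1}, so:

  H_0: rank C_0 − rank ∂_1 = 4 − 3 = 1, and the invariant factors of ∂_1 are all 1, so H_0 ≅ Z.

(K is a triangulation of the circle S^1.)

H_0 = Z.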